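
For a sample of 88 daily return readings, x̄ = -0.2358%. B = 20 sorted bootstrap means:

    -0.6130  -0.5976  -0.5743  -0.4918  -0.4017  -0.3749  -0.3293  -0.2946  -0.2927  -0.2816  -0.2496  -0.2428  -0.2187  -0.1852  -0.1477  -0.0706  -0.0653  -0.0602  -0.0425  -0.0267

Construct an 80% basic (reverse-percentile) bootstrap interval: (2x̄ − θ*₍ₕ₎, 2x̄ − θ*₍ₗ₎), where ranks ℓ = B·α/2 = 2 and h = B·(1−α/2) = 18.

(-0.4114, 0.1260)

Percentile endpoints at ranks 2 and 18: θ*₍2₎ = -0.5976, θ*₍18₎ = -0.0602.
Basic interval reflects these around x̄:
  lower = 2 × -0.2358 − -0.0602 = -0.4114
  upper = 2 × -0.2358 − -0.5976 = 0.1260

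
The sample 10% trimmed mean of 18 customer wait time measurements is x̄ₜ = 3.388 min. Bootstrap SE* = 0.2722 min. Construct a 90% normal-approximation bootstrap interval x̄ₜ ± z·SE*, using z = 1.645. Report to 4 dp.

Margin = 1.645 × 0.2722 = 0.44777
Interval: 3.388 ± 0.44777

(2.9402, 3.8358)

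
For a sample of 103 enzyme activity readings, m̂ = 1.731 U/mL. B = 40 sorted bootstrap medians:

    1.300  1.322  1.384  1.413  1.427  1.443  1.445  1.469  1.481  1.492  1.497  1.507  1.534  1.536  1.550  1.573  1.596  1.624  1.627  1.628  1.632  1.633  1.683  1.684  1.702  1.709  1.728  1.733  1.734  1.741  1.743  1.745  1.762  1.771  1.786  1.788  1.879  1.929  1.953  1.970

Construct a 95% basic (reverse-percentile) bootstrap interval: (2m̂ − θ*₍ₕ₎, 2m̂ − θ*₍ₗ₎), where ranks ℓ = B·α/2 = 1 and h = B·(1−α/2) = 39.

Percentile endpoints at ranks 1 and 39: θ*₍1₎ = 1.300, θ*₍39₎ = 1.953.
Basic interval reflects these around m̂:
  lower = 2 × 1.731 − 1.953 = 1.509
  upper = 2 × 1.731 − 1.300 = 2.162

(1.509, 2.162)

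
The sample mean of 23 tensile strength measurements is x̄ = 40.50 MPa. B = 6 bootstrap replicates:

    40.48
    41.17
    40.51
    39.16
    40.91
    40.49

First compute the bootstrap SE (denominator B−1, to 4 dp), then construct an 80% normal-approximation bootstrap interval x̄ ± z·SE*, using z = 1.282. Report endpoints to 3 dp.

(39.612, 41.388)

Mean of replicates = 40.4533; sum of squared deviations = 2.4001; SE* = √(2.4001/5) = 0.6928
Margin = 1.282 × 0.6928 = 0.8882
Interval: 40.50 ± 0.8882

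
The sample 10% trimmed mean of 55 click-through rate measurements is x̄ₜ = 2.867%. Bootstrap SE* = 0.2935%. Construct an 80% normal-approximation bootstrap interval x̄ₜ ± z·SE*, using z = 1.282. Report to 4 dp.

Margin = 1.282 × 0.2935 = 0.37627
Interval: 2.867 ± 0.37627

(2.4907, 3.2433)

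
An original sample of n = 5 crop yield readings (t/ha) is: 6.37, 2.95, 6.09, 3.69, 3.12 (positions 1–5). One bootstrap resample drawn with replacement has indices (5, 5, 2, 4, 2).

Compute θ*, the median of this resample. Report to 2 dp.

Resample values: 3.12, 3.12, 2.95, 3.69, 2.95.
Sorted: 2.95, 2.95, 3.12, 3.12, 3.69
Median = middle value = 3.12

θ* = 3.12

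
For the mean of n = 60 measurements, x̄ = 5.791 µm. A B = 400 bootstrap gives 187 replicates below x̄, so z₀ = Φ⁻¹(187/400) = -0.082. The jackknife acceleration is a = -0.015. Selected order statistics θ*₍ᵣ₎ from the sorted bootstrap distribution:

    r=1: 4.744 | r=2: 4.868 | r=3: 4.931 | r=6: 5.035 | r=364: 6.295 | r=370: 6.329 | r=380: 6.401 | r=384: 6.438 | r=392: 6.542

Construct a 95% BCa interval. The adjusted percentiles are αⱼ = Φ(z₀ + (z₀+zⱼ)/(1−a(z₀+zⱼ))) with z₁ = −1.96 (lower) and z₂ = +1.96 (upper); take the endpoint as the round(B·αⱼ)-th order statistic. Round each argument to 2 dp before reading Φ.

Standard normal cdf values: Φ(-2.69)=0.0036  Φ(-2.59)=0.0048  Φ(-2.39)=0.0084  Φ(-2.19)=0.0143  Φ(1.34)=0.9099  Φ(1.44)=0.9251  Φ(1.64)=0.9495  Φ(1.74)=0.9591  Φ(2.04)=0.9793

Lower: z₀ + z₁ = -0.082 + (-1.960) = -2.042; 1 − a(z₀+z₁) = 1 − (-0.015)(-2.042) = 0.9694; argument = -0.082 + (-2.042)/0.9694 = -2.1885 → -2.19.
α₁ = Φ(-2.19) = 0.0143; rank = round(400 × 0.0143) = 6; θ*₍6₎ = 5.035.
Upper: z₀ + z₂ = 1.878; 1 − a(z₀+z₂) = 1.0282; argument = 1.7445 → 1.74; α₂ = 0.9591; rank = 384; θ*₍384₎ = 6.438.

(5.035, 6.438)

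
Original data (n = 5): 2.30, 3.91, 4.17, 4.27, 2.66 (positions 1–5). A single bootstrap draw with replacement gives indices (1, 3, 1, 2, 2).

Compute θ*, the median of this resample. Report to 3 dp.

Resample values: 2.30, 4.17, 2.30, 3.91, 3.91.
Sorted: 2.30, 2.30, 3.91, 3.91, 4.17
Median = middle value = 3.910

θ* = 3.910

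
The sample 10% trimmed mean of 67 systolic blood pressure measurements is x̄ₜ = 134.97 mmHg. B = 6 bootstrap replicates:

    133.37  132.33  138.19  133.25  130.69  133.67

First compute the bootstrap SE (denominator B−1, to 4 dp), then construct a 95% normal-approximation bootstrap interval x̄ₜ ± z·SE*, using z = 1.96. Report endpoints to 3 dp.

(130.064, 139.876)

Mean of replicates = 133.5833; sum of squared deviations = 31.3277; SE* = √(31.3277/5) = 2.5031
Margin = 1.96 × 2.5031 = 4.9061
Interval: 134.97 ± 4.9061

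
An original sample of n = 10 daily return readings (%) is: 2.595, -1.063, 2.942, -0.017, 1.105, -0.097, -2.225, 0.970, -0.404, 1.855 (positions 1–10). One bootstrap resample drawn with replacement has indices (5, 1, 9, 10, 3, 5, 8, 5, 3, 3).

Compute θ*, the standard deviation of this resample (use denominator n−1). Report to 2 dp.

θ* = 1.13

Resample values: 1.105, 2.595, -0.404, 1.855, 2.942, 1.105, 0.970, 1.105, 2.942, 2.942.
Mean = 1.7157; sum of squared deviations = 11.4721
s² = 11.4721 / 9 = 1.2747
s = √1.2747 = 1.13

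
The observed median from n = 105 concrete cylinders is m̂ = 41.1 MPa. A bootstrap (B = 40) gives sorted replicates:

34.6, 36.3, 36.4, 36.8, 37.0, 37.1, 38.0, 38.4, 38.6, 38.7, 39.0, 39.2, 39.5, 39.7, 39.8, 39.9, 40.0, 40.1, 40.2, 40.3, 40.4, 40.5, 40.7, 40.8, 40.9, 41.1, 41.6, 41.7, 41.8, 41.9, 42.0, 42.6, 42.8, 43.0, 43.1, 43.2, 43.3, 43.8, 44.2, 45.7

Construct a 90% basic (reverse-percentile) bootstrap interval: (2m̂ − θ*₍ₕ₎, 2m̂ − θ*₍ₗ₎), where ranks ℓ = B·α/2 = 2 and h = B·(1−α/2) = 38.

(38.4, 45.9)

Percentile endpoints at ranks 2 and 38: θ*₍2₎ = 36.3, θ*₍38₎ = 43.8.
Basic interval reflects these around m̂:
  lower = 2 × 41.1 − 43.8 = 38.4
  upper = 2 × 41.1 − 36.3 = 45.9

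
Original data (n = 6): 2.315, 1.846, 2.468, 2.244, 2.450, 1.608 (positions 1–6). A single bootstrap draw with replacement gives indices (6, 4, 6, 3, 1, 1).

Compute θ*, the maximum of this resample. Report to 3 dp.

Resample values: 1.608, 2.244, 1.608, 2.468, 2.315, 2.315.
Maximum = 2.468

θ* = 2.468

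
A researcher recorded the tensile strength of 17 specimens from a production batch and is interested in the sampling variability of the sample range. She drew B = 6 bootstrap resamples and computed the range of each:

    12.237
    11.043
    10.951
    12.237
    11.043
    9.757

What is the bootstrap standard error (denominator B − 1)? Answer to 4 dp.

Bootstrap SE is the standard deviation of the 6 replicate ranges.
Mean of replicates: (12.237 + 11.043 + 10.951 + 12.237 + 11.043 + 9.757) / 6 = 67.26800 / 6 = 11.21133
Sum of squared deviations: (+1.02567)² + (−0.16833)² + (−0.26033)² + (+1.02567)² + (−0.16833)² + (−1.45433)² = 4.34352
Variance = 4.34352 / 5 = 0.86870
SE* = √0.86870

SE* = 0.9320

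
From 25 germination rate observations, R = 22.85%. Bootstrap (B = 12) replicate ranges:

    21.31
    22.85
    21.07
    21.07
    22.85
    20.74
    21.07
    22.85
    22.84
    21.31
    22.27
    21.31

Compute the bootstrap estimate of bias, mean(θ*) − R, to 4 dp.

bias = −1.0550

mean(θ*) = (21.31 + 22.85 + 21.07 + 21.07 + 22.85 + 20.74 + 21.07 + 22.85 + 22.84 + 21.31 + 22.27 + 21.31) / 12 = 21.79500
bias = 21.79500 − 22.85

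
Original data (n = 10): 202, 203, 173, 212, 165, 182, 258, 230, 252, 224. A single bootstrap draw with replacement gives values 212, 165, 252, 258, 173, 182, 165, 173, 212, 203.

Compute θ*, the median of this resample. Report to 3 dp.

Sorted: 165, 165, 173, 173, 182, 203, 212, 212, 252, 258
Median = average of the two middle values = 192.500

θ* = 192.500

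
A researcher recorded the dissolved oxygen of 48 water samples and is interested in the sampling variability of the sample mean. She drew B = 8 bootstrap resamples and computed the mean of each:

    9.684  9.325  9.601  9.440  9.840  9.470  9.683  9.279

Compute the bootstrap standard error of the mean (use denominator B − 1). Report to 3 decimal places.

SE* = 0.194

Bootstrap SE is the standard deviation of the 8 replicate means.
Mean of replicates: (9.684 + 9.325 + 9.601 + 9.440 + 9.840 + 9.470 + 9.683 + 9.279) / 8 = 76.3220 / 8 = 9.5403
Sum of squared deviations: (+0.1437)² + (−0.2153)² + (+0.0608)² + (−0.1003)² + (+0.2997)² + (−0.0702)² + (+0.1427)² + (−0.2613)² = 0.2642
Variance = 0.2642 / 7 = 0.0377
SE* = √0.0377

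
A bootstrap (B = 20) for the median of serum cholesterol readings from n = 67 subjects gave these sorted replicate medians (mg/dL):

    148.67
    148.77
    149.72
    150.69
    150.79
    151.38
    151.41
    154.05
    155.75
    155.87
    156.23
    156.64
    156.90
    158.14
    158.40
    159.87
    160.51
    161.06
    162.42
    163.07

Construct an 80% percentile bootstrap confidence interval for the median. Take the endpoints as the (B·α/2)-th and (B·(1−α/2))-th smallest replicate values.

α = 0.20; lower rank = 20 × 0.100 = 2; upper rank = 20 × 0.900 = 18.
The 2nd smallest replicate is 148.77; the 18th is 161.06.

(148.77, 161.06)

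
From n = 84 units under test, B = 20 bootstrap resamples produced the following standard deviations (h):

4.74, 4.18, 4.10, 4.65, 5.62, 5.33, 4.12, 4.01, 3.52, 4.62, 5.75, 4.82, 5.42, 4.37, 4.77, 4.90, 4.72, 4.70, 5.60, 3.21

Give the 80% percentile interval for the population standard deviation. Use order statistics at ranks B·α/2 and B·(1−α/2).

Sorted replicates: 3.21, 3.52, 4.01, 4.10, 4.12, 4.18, 4.37, 4.62, 4.65, 4.70, 4.72, 4.74, 4.77, 4.82, 4.90, 5.33, 5.42, 5.60, 5.62, 5.75
α = 0.20; lower rank = 20 × 0.100 = 2; upper rank = 20 × 0.900 = 18.
The 2nd smallest replicate is 3.52; the 18th is 5.60.

(3.52, 5.60)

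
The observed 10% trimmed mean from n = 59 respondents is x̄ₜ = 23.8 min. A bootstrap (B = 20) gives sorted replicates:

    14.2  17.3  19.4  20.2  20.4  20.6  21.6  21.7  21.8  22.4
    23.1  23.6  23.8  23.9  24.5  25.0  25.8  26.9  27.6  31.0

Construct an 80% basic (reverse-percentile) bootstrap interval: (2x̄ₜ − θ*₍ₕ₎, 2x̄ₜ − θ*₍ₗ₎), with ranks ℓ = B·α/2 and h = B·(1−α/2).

Percentile endpoints at ranks 2 and 18: θ*₍2₎ = 17.3, θ*₍18₎ = 26.9.
Basic interval reflects these around x̄ₜ:
  lower = 2 × 23.8 − 26.9 = 20.7
  upper = 2 × 23.8 − 17.3 = 30.3

(20.7, 30.3)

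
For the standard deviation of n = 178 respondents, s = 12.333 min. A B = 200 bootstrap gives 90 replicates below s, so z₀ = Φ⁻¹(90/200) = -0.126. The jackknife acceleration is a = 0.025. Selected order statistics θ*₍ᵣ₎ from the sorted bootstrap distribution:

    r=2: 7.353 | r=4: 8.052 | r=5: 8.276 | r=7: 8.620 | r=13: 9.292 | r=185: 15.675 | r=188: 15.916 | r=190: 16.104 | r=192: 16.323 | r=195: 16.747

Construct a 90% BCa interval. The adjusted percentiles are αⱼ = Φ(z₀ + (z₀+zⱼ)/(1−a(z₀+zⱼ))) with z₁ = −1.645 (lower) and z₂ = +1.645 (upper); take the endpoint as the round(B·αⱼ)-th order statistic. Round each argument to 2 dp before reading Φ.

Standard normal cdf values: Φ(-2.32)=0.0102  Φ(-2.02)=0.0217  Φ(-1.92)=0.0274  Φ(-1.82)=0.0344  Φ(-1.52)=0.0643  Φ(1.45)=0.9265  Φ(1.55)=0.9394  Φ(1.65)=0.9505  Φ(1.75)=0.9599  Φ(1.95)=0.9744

(8.620, 15.675)

Lower: z₀ + z₁ = -0.126 + (-1.645) = -1.771; 1 − a(z₀+z₁) = 1 − (0.025)(-1.771) = 1.0443; argument = -0.126 + (-1.771)/1.0443 = -1.8219 → -1.82.
α₁ = Φ(-1.82) = 0.0344; rank = round(200 × 0.0344) = 7; θ*₍7₎ = 8.620.
Upper: z₀ + z₂ = 1.519; 1 − a(z₀+z₂) = 0.9620; argument = 1.4530 → 1.45; α₂ = 0.9265; rank = 185; θ*₍185₎ = 15.675.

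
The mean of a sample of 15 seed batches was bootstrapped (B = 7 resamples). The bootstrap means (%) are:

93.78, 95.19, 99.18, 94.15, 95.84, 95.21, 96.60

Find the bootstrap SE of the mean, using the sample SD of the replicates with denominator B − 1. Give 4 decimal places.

SE* = 1.8041

Bootstrap SE is the standard deviation of the 7 replicate means.
Mean of replicates: (93.78 + 95.19 + 99.18 + 94.15 + 95.84 + 95.21 + 96.60) / 7 = 669.95000 / 7 = 95.70714
Sum of squared deviations: (−1.92714)² + (−0.51714)² + (+3.47286)² + (−1.55714)² + (+0.13286)² + (−0.49714)² + (+0.89286)² = 19.52874
Variance = 19.52874 / 6 = 3.25479
SE* = √3.25479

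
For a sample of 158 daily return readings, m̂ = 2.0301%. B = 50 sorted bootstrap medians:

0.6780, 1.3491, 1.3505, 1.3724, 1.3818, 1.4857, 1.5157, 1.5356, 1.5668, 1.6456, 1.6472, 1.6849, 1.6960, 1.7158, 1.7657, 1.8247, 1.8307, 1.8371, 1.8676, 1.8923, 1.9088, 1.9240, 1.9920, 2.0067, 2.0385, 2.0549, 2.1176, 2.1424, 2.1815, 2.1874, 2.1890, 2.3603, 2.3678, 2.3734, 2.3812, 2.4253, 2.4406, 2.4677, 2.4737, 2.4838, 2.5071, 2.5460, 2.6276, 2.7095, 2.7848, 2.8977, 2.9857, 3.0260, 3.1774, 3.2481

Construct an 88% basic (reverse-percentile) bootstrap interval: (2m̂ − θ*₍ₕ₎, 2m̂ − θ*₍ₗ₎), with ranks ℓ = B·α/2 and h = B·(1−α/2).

Percentile endpoints at ranks 3 and 47: θ*₍3₎ = 1.3505, θ*₍47₎ = 2.9857.
Basic interval reflects these around m̂:
  lower = 2 × 2.0301 − 2.9857 = 1.0745
  upper = 2 × 2.0301 − 1.3505 = 2.7097

(1.0745, 2.7097)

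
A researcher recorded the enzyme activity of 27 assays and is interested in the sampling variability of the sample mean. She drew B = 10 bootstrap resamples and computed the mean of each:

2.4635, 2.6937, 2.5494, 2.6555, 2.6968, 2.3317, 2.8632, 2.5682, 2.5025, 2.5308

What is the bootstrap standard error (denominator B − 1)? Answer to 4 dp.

Bootstrap SE is the standard deviation of the 10 replicate means.
Mean of replicates: (2.4635 + 2.6937 + 2.5494 + 2.6555 + 2.6968 + 2.3317 + 2.8632 + 2.5682 + 2.5025 + 2.5308) / 10 = 25.85530 / 10 = 2.58553
Sum of squared deviations: (−0.12203)² + (+0.10817)² + (−0.03613)² + (+0.06997)² + (+0.11127)² + (−0.25383)² + (+0.27767)² + (−0.01733)² + (−0.08303)² + (−0.05473)² = 0.19689
Variance = 0.19689 / 9 = 0.02188
SE* = √0.02188

SE* = 0.1479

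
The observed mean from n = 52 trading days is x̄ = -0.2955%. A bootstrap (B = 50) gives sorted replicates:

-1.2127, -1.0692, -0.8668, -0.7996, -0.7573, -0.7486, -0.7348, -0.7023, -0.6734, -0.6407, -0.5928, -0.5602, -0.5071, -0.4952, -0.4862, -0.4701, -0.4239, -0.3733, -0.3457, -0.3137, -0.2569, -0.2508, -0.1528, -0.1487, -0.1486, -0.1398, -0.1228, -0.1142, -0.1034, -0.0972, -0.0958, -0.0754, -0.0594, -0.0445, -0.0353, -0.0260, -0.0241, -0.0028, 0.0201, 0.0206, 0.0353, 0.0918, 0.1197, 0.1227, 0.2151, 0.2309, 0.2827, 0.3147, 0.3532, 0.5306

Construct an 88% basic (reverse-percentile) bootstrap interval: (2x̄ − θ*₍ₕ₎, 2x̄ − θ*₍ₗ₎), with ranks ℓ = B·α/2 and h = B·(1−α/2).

Percentile endpoints at ranks 3 and 47: θ*₍3₎ = -0.8668, θ*₍47₎ = 0.2827.
Basic interval reflects these around x̄:
  lower = 2 × -0.2955 − 0.2827 = -0.8737
  upper = 2 × -0.2955 − -0.8668 = 0.2758

(-0.8737, 0.2758)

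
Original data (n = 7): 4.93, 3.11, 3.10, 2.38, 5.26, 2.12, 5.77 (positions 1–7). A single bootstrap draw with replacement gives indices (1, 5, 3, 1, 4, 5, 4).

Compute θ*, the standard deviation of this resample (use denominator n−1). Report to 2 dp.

Resample values: 4.93, 5.26, 3.10, 4.93, 2.38, 5.26, 2.38.
Mean = 4.0343; sum of squared deviations = 10.9556
s² = 10.9556 / 6 = 1.8259
s = √1.8259 = 1.35

θ* = 1.35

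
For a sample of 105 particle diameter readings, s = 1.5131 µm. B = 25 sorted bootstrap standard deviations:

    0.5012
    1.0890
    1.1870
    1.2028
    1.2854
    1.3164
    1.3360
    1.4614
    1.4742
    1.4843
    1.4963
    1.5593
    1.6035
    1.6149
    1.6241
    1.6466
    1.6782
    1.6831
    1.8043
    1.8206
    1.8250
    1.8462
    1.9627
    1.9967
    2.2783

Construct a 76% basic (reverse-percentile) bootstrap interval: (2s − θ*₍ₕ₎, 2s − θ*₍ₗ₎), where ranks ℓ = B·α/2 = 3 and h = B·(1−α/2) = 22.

Percentile endpoints at ranks 3 and 22: θ*₍3₎ = 1.1870, θ*₍22₎ = 1.8462.
Basic interval reflects these around s:
  lower = 2 × 1.5131 − 1.8462 = 1.1800
  upper = 2 × 1.5131 − 1.1870 = 1.8392

(1.1800, 1.8392)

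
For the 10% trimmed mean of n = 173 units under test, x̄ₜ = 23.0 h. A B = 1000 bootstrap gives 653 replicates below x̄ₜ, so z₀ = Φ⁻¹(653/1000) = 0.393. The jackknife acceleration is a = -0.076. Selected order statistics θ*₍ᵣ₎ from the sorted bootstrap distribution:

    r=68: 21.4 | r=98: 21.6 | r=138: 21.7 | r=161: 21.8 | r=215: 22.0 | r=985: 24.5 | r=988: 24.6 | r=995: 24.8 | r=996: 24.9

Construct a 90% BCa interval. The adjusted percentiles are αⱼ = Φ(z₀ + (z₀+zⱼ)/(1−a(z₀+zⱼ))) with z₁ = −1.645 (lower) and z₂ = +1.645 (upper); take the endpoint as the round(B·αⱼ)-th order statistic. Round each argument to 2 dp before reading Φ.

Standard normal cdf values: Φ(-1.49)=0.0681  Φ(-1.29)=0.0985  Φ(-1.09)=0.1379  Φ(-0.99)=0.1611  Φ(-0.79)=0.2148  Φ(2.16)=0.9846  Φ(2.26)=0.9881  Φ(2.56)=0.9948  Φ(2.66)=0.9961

(21.8, 24.5)

Lower: z₀ + z₁ = 0.393 + (-1.645) = -1.252; 1 − a(z₀+z₁) = 1 − (-0.076)(-1.252) = 0.9048; argument = 0.393 + (-1.252)/0.9048 = -0.9907 → -0.99.
α₁ = Φ(-0.99) = 0.1611; rank = round(1000 × 0.1611) = 161; θ*₍161₎ = 21.8.
Upper: z₀ + z₂ = 2.038; 1 − a(z₀+z₂) = 1.1549; argument = 2.1577 → 2.16; α₂ = 0.9846; rank = 985; θ*₍985₎ = 24.5.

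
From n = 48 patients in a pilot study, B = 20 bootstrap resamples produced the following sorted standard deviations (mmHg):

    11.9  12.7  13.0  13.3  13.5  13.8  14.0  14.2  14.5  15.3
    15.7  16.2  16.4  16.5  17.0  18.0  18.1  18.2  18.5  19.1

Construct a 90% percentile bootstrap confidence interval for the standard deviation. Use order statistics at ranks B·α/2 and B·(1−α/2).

α = 0.10; lower rank = 20 × 0.050 = 1; upper rank = 20 × 0.950 = 19.
The 1st smallest replicate is 11.9; the 19th is 18.5.

(11.9, 18.5)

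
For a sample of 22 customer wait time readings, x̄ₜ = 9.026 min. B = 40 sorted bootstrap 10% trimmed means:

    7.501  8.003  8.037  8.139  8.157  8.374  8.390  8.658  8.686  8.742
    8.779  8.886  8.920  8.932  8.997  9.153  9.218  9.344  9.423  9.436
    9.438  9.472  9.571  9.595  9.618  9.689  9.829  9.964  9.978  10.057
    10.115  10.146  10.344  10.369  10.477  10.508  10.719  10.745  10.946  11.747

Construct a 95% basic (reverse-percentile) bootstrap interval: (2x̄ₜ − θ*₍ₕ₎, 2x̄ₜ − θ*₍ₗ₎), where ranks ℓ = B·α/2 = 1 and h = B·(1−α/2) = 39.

(7.106, 10.551)

Percentile endpoints at ranks 1 and 39: θ*₍1₎ = 7.501, θ*₍39₎ = 10.946.
Basic interval reflects these around x̄ₜ:
  lower = 2 × 9.026 − 10.946 = 7.106
  upper = 2 × 9.026 − 7.501 = 10.551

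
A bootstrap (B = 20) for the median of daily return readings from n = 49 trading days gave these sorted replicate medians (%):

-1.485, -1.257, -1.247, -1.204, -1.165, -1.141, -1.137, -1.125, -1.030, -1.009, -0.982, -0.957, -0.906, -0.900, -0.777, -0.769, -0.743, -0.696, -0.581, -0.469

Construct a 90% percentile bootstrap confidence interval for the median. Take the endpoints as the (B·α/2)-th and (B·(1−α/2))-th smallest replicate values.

α = 0.10; lower rank = 20 × 0.050 = 1; upper rank = 20 × 0.950 = 19.
The 1st smallest replicate is -1.485; the 19th is -0.581.

(-1.485, -0.581)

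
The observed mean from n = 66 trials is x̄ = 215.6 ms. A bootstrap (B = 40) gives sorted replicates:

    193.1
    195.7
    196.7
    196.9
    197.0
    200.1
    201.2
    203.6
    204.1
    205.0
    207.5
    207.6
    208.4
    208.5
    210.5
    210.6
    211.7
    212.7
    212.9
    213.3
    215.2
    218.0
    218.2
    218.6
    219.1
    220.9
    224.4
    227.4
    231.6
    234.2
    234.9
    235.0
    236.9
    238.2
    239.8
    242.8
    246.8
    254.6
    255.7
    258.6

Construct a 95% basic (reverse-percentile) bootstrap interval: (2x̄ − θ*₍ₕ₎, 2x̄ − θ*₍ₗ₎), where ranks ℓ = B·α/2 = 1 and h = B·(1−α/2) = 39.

(175.5, 238.1)

Percentile endpoints at ranks 1 and 39: θ*₍1₎ = 193.1, θ*₍39₎ = 255.7.
Basic interval reflects these around x̄:
  lower = 2 × 215.6 − 255.7 = 175.5
  upper = 2 × 215.6 − 193.1 = 238.1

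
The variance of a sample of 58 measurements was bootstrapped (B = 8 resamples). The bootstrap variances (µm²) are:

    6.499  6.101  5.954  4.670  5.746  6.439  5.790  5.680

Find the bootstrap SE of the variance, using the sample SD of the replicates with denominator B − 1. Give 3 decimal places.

SE* = 0.570

Bootstrap SE is the standard deviation of the 8 replicate variances.
Mean of replicates: (6.499 + 6.101 + 5.954 + 4.670 + 5.746 + 6.439 + 5.790 + 5.680) / 8 = 46.8790 / 8 = 5.8599
Sum of squared deviations: (+0.6391)² + (+0.2411)² + (+0.0941)² + (−1.1899)² + (−0.1139)² + (+0.5791)² + (−0.0699)² + (−0.1799)² = 2.2769
Variance = 2.2769 / 7 = 0.3253
SE* = √0.3253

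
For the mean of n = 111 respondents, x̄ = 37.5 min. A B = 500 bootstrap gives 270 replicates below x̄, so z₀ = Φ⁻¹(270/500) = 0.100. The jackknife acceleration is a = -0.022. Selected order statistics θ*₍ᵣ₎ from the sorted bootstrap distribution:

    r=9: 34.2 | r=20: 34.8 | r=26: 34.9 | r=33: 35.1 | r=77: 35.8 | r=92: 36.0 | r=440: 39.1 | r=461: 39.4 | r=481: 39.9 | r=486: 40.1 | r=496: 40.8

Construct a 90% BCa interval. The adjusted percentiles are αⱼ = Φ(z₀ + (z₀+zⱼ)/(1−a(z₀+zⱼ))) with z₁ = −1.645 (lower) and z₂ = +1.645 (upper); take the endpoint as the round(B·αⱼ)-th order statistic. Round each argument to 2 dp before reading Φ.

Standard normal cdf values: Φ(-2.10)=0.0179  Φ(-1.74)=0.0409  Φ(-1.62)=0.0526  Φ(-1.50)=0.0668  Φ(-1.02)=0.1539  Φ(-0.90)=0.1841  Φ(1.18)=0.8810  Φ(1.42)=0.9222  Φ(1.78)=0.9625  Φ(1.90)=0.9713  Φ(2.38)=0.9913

Lower: z₀ + z₁ = 0.100 + (-1.645) = -1.545; 1 − a(z₀+z₁) = 1 − (-0.022)(-1.545) = 0.9660; argument = 0.100 + (-1.545)/0.9660 = -1.4994 → -1.50.
α₁ = Φ(-1.50) = 0.0668; rank = round(500 × 0.0668) = 33; θ*₍33₎ = 35.1.
Upper: z₀ + z₂ = 1.745; 1 − a(z₀+z₂) = 1.0384; argument = 1.7805 → 1.78; α₂ = 0.9625; rank = 481; θ*₍481₎ = 39.9.

(35.1, 39.9)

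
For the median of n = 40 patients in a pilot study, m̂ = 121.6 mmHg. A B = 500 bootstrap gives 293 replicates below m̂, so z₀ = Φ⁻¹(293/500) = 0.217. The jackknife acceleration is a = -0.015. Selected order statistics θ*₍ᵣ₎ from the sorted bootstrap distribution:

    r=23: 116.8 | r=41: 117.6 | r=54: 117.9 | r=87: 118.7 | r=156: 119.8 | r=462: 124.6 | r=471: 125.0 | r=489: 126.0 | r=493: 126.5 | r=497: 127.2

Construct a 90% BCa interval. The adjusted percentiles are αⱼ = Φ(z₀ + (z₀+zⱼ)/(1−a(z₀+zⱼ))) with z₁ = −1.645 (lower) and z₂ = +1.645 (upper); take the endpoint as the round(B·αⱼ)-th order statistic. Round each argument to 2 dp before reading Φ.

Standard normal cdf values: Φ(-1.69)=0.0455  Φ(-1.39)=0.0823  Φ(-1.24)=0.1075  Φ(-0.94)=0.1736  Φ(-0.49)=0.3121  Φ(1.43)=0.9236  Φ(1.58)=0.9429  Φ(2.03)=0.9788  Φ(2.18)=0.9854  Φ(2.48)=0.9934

Lower: z₀ + z₁ = 0.217 + (-1.645) = -1.428; 1 − a(z₀+z₁) = 1 − (-0.015)(-1.428) = 0.9786; argument = 0.217 + (-1.428)/0.9786 = -1.2423 → -1.24.
α₁ = Φ(-1.24) = 0.1075; rank = round(500 × 0.1075) = 54; θ*₍54₎ = 117.9.
Upper: z₀ + z₂ = 1.862; 1 − a(z₀+z₂) = 1.0279; argument = 2.0284 → 2.03; α₂ = 0.9788; rank = 489; θ*₍489₎ = 126.0.

(117.9, 126.0)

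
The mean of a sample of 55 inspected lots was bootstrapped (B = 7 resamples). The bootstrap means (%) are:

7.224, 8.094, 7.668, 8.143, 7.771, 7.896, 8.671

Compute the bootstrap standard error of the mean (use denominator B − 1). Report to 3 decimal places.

Bootstrap SE is the standard deviation of the 7 replicate means.
Mean of replicates: (7.224 + 8.094 + 7.668 + 8.143 + 7.771 + 7.896 + 8.671) / 7 = 55.4670 / 7 = 7.9239
Sum of squared deviations: (−0.6999)² + (+0.1701)² + (−0.2559)² + (+0.2191)² + (−0.1529)² + (−0.0279)² + (+0.7471)² = 1.2146
Variance = 1.2146 / 6 = 0.2024
SE* = √0.2024

SE* = 0.450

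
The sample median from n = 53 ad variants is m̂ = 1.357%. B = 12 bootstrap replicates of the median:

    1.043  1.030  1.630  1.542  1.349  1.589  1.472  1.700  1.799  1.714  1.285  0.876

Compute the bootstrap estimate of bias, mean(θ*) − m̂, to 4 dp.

mean(θ*) = (1.043 + 1.030 + 1.630 + 1.542 + 1.349 + 1.589 + 1.472 + 1.700 + 1.799 + 1.714 + 1.285 + 0.876) / 12 = 1.41908
bias = 1.41908 − 1.357

bias = +0.0621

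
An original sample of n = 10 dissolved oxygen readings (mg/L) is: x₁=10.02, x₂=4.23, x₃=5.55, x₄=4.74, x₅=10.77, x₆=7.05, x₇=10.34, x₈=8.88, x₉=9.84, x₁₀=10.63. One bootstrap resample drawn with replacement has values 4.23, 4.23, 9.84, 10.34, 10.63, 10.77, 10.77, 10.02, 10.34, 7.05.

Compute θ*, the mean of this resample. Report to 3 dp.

θ* = 8.822

Mean = (4.23 + 4.23 + 9.84 + 10.34 + 10.63 + 10.77 + 10.77 + 10.02 + 10.34 + 7.05) / 10 = 88.220 / 10 = 8.822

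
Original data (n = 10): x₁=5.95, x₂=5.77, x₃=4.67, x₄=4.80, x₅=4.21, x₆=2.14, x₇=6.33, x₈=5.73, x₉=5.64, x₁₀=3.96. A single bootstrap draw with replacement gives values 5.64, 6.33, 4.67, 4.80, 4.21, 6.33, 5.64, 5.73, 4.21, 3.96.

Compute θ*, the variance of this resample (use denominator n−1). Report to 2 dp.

θ* = 0.79

Mean = 5.1520; sum of squared deviations = 7.1376
s² = 7.1376 / 9 = 0.7931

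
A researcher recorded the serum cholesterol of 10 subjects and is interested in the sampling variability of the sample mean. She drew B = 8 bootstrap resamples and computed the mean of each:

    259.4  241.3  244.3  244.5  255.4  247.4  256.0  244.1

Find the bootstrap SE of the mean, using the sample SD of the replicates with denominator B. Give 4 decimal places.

SE* = 6.3865

Bootstrap SE is the standard deviation of the 8 replicate means.
Mean of replicates: (259.4 + 241.3 + 244.3 + 244.5 + 255.4 + 247.4 + 256.0 + 244.1) / 8 = 1992.40000 / 8 = 249.05000
Sum of squared deviations: (+10.35000)² + (−7.75000)² + (−4.75000)² + (−4.55000)² + (+6.35000)² + (−1.65000)² + (+6.95000)² + (−4.95000)² = 326.30000
Variance = 326.30000 / 8 = 40.78750
SE* = √40.78750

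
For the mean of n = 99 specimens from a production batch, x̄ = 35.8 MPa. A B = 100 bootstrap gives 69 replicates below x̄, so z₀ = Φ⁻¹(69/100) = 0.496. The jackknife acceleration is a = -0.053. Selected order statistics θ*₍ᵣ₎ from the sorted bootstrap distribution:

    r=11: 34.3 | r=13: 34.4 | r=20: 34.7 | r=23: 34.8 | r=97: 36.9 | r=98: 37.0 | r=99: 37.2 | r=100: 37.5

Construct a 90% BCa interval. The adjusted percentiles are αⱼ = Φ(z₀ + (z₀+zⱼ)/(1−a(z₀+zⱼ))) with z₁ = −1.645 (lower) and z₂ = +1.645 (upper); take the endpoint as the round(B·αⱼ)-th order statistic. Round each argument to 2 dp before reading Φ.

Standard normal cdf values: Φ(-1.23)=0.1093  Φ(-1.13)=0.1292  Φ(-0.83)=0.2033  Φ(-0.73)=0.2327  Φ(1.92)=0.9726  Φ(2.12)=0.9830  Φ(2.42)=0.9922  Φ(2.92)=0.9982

Lower: z₀ + z₁ = 0.496 + (-1.645) = -1.149; 1 − a(z₀+z₁) = 1 − (-0.053)(-1.149) = 0.9391; argument = 0.496 + (-1.149)/0.9391 = -0.7275 → -0.73.
α₁ = Φ(-0.73) = 0.2327; rank = round(100 × 0.2327) = 23; θ*₍23₎ = 34.8.
Upper: z₀ + z₂ = 2.141; 1 − a(z₀+z₂) = 1.1135; argument = 2.4188 → 2.42; α₂ = 0.9922; rank = 99; θ*₍99₎ = 37.2.

(34.8, 37.2)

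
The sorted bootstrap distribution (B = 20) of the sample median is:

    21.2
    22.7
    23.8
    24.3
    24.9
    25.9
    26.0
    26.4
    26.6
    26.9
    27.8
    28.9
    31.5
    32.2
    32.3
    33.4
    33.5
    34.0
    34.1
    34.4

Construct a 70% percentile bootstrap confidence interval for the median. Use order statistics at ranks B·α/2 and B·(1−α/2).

(23.8, 33.5)

α = 0.30; lower rank = 20 × 0.150 = 3; upper rank = 20 × 0.850 = 17.
The 3rd smallest replicate is 23.8; the 17th is 33.5.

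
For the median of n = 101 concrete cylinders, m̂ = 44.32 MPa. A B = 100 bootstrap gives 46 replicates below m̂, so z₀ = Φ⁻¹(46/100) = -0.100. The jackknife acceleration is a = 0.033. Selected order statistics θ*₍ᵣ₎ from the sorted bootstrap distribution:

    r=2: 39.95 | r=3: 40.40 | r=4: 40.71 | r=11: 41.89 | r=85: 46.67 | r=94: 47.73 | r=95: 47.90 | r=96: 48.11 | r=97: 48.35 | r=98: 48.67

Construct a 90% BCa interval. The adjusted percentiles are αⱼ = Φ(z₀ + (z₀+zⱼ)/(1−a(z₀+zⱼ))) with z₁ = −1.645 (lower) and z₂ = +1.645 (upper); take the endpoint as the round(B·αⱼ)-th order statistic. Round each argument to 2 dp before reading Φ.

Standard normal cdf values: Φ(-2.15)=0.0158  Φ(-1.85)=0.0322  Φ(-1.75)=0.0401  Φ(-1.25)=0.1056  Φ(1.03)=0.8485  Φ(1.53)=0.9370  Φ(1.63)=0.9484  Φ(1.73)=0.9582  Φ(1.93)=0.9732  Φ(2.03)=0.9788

Lower: z₀ + z₁ = -0.100 + (-1.645) = -1.745; 1 − a(z₀+z₁) = 1 − (0.033)(-1.745) = 1.0576; argument = -0.100 + (-1.745)/1.0576 = -1.7500 → -1.75.
α₁ = Φ(-1.75) = 0.0401; rank = round(100 × 0.0401) = 4; θ*₍4₎ = 40.71.
Upper: z₀ + z₂ = 1.545; 1 − a(z₀+z₂) = 0.9490; argument = 1.5280 → 1.53; α₂ = 0.9370; rank = 94; θ*₍94₎ = 47.73.

(40.71, 47.73)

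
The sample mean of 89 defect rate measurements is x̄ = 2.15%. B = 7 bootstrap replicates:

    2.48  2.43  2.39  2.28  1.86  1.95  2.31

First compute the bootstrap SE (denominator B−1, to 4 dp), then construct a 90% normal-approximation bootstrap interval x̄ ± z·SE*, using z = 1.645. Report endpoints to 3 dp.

(1.752, 2.548)

Mean of replicates = 2.2429; sum of squared deviations = 0.3511; SE* = √(0.3511/6) = 0.2419
Margin = 1.645 × 0.2419 = 0.3979
Interval: 2.15 ± 0.3979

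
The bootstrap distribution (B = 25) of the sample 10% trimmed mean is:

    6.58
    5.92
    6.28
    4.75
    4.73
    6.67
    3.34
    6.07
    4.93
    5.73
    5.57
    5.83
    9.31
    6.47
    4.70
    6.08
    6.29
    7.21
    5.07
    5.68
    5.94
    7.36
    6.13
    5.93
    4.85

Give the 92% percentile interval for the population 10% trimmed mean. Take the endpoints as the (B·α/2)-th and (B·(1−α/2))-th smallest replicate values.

Sorted replicates: 3.34, 4.70, 4.73, 4.75, 4.85, 4.93, 5.07, 5.57, 5.68, 5.73, 5.83, 5.92, 5.93, 5.94, 6.07, 6.08, 6.13, 6.28, 6.29, 6.47, 6.58, 6.67, 7.21, 7.36, 9.31
α = 0.08; lower rank = 25 × 0.040 = 1; upper rank = 25 × 0.960 = 24.
The 1st smallest replicate is 3.34; the 24th is 7.36.

(3.34, 7.36)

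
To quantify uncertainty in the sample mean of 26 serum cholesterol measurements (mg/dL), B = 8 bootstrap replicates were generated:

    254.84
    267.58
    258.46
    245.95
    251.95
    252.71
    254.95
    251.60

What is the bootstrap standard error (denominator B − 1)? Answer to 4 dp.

Bootstrap SE is the standard deviation of the 8 replicate means.
Mean of replicates: (254.84 + 267.58 + 258.46 + 245.95 + 251.95 + 252.71 + 254.95 + 251.60) / 8 = 2038.04000 / 8 = 254.75500
Sum of squared deviations: (+0.08500)² + (+12.82500)² + (+3.70500)² + (−8.80500)² + (−2.80500)² + (−2.04500)² + (+0.19500)² + (−3.15500)² = 277.78500
Variance = 277.78500 / 7 = 39.68357
SE* = √39.68357

SE* = 6.2995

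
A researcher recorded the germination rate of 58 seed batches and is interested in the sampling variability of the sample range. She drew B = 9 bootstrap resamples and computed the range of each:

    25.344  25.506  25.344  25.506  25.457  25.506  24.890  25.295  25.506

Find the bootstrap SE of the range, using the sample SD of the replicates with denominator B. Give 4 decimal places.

SE* = 0.1882

Bootstrap SE is the standard deviation of the 9 replicate ranges.
Mean of replicates: (25.344 + 25.506 + 25.344 + 25.506 + 25.457 + 25.506 + 24.890 + 25.295 + 25.506) / 9 = 228.35400 / 9 = 25.37267
Sum of squared deviations: (−0.02867)² + (+0.13333)² + (−0.02867)² + (+0.13333)² + (+0.08433)² + (+0.13333)² + (−0.48267)² + (−0.07767)² + (+0.13333)² = 0.31887
Variance = 0.31887 / 9 = 0.03543
SE* = √0.03543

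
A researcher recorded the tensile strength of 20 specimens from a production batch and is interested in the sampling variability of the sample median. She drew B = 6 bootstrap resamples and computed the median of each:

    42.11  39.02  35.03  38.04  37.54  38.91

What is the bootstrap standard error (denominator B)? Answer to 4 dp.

Bootstrap SE is the standard deviation of the 6 replicate medians.
Mean of replicates: (42.11 + 39.02 + 35.03 + 38.04 + 37.54 + 38.91) / 6 = 230.65000 / 6 = 38.44167
Sum of squared deviations: (+3.66833)² + (+0.57833)² + (−3.41167)² + (−0.40167)² + (−0.90167)² + (+0.46833)² = 26.62428
Variance = 26.62428 / 6 = 4.43738
SE* = √4.43738

SE* = 2.1065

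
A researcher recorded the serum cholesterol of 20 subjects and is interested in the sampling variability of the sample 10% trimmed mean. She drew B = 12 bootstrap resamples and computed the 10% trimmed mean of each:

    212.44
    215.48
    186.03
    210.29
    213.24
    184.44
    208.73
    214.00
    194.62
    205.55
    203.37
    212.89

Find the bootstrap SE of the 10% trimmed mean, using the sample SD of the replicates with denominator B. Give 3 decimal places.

SE* = 10.454

Bootstrap SE is the standard deviation of the 12 replicate 10% trimmed means.
Mean of replicates: (212.44 + 215.48 + 186.03 + 210.29 + 213.24 + 184.44 + 208.73 + 214.00 + 194.62 + 205.55 + 203.37 + 212.89) / 12 = 2461.0800 / 12 = 205.0900
Sum of squared deviations: (+7.3500)² + (+10.3900)² + (−19.0600)² + (+5.2000)² + (+8.1500)² + (−20.6500)² + (+3.6400)² + (+8.9100)² + (−10.4700)² + (+0.4600)² + (−1.7200)² + (+7.8000)² = 1311.4118
Variance = 1311.4118 / 12 = 109.2843
SE* = √109.2843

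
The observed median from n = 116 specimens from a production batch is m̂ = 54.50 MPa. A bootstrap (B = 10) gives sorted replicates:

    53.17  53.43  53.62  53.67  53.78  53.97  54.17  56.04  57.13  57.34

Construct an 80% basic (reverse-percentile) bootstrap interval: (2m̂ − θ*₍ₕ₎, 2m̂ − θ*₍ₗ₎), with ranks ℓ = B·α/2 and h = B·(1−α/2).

(51.87, 55.83)

Percentile endpoints at ranks 1 and 9: θ*₍1₎ = 53.17, θ*₍9₎ = 57.13.
Basic interval reflects these around m̂:
  lower = 2 × 54.50 − 57.13 = 51.87
  upper = 2 × 54.50 − 53.17 = 55.83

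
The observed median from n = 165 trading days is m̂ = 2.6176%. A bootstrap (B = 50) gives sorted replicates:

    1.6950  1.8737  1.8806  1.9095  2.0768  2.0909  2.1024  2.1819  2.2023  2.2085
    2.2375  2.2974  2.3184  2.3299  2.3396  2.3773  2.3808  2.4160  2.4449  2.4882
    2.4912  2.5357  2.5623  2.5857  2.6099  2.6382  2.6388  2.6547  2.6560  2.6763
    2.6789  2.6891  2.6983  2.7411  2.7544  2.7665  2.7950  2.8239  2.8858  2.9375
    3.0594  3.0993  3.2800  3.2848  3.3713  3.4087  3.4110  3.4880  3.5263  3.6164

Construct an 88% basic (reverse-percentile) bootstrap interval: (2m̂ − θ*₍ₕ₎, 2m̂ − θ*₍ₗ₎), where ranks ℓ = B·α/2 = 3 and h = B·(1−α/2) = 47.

(1.8242, 3.3546)

Percentile endpoints at ranks 3 and 47: θ*₍3₎ = 1.8806, θ*₍47₎ = 3.4110.
Basic interval reflects these around m̂:
  lower = 2 × 2.6176 − 3.4110 = 1.8242
  upper = 2 × 2.6176 − 1.8806 = 3.3546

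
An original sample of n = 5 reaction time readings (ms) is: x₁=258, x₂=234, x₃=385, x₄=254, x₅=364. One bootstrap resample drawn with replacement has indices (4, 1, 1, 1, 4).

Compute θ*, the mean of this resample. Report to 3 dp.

Resample values: 254, 258, 258, 258, 254.
Mean = (254 + 258 + 258 + 258 + 254) / 5 = 1282.0 / 5 = 256.400

θ* = 256.400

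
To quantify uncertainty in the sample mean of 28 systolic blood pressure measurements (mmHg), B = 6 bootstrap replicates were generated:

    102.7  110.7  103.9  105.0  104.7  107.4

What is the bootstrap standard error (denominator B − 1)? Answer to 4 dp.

SE* = 2.8849

Bootstrap SE is the standard deviation of the 6 replicate means.
Mean of replicates: (102.7 + 110.7 + 103.9 + 105.0 + 104.7 + 107.4) / 6 = 634.40000 / 6 = 105.73333
Sum of squared deviations: (−3.03333)² + (+4.96667)² + (−1.83333)² + (−0.73333)² + (−1.03333)² + (+1.66667)² = 41.61333
Variance = 41.61333 / 5 = 8.32267
SE* = √8.32267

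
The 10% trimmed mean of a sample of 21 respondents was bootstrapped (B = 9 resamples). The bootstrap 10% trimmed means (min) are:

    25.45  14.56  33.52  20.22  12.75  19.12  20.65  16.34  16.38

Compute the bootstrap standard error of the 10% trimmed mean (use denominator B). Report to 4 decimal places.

Bootstrap SE is the standard deviation of the 9 replicate 10% trimmed means.
Mean of replicates: (25.45 + 14.56 + 33.52 + 20.22 + 12.75 + 19.12 + 20.65 + 16.34 + 16.38) / 9 = 178.99000 / 9 = 19.88778
Sum of squared deviations: (+5.56222)² + (−5.32778)² + (+13.63222)² + (+0.33222)² + (−7.13778)² + (−0.76778)² + (+0.76222)² + (−3.54778)² + (−3.50778)² = 322.28096
Variance = 322.28096 / 9 = 35.80900
SE* = √35.80900

SE* = 5.9841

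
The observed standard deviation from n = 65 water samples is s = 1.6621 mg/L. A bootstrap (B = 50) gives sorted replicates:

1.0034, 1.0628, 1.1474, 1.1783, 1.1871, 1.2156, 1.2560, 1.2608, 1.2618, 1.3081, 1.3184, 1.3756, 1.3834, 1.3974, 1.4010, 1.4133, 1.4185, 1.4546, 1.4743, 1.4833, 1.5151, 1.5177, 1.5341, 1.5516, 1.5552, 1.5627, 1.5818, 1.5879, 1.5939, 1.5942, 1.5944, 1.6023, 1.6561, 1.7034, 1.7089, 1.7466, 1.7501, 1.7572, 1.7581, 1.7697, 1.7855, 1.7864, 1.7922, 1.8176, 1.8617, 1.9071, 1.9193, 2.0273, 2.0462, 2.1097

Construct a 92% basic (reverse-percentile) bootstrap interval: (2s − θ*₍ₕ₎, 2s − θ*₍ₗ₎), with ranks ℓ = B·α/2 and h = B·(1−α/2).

Percentile endpoints at ranks 2 and 48: θ*₍2₎ = 1.0628, θ*₍48₎ = 2.0273.
Basic interval reflects these around s:
  lower = 2 × 1.6621 − 2.0273 = 1.2969
  upper = 2 × 1.6621 − 1.0628 = 2.2614

(1.2969, 2.2614)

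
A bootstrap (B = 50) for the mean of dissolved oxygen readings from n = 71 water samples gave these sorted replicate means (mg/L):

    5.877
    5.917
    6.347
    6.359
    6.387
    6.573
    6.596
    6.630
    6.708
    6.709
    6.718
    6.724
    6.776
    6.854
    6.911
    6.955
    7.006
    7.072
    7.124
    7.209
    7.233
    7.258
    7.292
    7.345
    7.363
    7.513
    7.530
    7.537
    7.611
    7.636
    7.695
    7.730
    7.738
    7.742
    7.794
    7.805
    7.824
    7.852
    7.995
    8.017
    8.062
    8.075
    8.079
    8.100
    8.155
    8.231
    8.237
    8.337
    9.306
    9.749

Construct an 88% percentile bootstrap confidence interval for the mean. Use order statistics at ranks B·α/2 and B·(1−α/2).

α = 0.12; lower rank = 50 × 0.060 = 3; upper rank = 50 × 0.940 = 47.
The 3rd smallest replicate is 6.347; the 47th is 8.237.

(6.347, 8.237)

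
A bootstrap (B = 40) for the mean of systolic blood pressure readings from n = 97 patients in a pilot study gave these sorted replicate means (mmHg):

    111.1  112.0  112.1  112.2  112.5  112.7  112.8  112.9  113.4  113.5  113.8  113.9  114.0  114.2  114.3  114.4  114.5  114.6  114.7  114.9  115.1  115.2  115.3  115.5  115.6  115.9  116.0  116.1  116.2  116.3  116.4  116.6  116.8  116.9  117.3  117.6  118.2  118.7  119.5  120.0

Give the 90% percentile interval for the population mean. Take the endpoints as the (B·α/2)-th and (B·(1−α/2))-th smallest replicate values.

α = 0.10; lower rank = 40 × 0.050 = 2; upper rank = 40 × 0.950 = 38.
The 2nd smallest replicate is 112.0; the 38th is 118.7.

(112.0, 118.7)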